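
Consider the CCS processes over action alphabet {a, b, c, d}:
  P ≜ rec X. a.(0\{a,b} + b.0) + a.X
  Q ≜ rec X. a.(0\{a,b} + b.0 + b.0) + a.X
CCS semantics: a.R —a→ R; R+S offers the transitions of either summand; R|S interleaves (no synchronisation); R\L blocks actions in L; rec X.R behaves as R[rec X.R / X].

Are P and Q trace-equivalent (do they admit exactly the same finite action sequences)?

Reachable graph of P (3 states):
  p0 = rec X. a.(0\{a,b} + b.0) + a.X ⊢ --a--▸ p0, --a--▸ p1
  p1 = 0\{a,b} + b.0 ⊢ --b--▸ p2
  p2 = 0 ⊢ (no moves)
Reachable graph of Q (3 states):
  q0 = rec X. a.(0\{a,b} + b.0 + b.0) + a.X ⊢ --a--▸ q0, --a--▸ q1
  q1 = 0\{a,b} + b.0 + b.0 ⊢ --b--▸ q2
  q2 = 0 ⊢ (no moves)
Bisimilarity quotient blocks:
  B0 = {p0, q0}
  B1 = {p1, q1}
  B2 = {p2, q2}
p0 ∈ B0, q0 ∈ B0 → same block
Bisimilar ⇒ trace-equivalent.

trace-equivalent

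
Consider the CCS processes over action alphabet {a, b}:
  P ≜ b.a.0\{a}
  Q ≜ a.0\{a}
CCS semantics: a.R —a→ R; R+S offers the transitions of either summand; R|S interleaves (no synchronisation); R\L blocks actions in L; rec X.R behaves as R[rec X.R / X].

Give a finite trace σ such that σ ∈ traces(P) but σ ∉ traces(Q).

b

Reachable graph of P (3 states):
  p0 = b.a.0\{a} :: --b--▸ p1
  p1 = a.0\{a} :: --a--▸ p2
  p2 = 0\{a} :: deadlocked
Reachable graph of Q (2 states):
  q0 = a.0\{a} :: --a--▸ q1
  q1 = 0\{a} :: deadlocked
Trace ⟨b⟩ through P, begin at {p0}:
  after b @ step 1: {p1}
  ✓ P
Trace ⟨b⟩ through Q, begin at {q0}:
  after b @ step 1: ∅ (Q stuck)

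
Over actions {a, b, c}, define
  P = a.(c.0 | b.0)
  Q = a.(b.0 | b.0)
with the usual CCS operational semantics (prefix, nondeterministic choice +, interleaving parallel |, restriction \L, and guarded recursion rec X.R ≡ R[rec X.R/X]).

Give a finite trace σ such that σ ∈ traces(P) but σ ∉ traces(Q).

ac

Reachable graph of P (5 states):
  p0 = a.(c.0 | b.0) :: --a--▸ p1
  p1 = c.0 | b.0 :: --b--▸ p2, --c--▸ p3
  p2 = c.0 | 0 :: --c--▸ p4
  p3 = 0 | b.0 :: --b--▸ p4
  p4 = 0 | 0 :: ∅
Reachable graph of Q (5 states):
  q0 = a.(b.0 | b.0) :: --a--▸ q1
  q1 = b.0 | b.0 :: --b--▸ q2, --b--▸ q3
  q2 = 0 | b.0 :: --b--▸ q4
  q3 = b.0 | 0 :: --b--▸ q4
  q4 = 0 | 0 :: ∅
Run σ = ⟨ac⟩ on P: start {p0}
  after a @ step 1: {p1}
  after c @ step 2: {p3}
  — P admits the full trace.
Run σ = ⟨ac⟩ on Q: start {q0}
  after a @ step 1: {q1}
  after c @ step 2: no successor for Q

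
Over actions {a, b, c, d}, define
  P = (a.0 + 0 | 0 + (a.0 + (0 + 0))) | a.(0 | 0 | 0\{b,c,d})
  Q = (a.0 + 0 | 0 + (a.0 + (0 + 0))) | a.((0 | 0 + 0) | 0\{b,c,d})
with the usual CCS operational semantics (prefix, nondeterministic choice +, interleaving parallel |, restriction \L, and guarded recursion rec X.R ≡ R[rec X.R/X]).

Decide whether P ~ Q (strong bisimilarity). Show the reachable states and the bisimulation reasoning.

Reachable graph of P (4 states):
  m0 = (a.0 + 0 | 0 + (a.0 + (0 + 0))) | a.(0 | 0 | 0\{b,c,d}) | -a-> m1, -a-> m2
  m1 = (a.0 + 0 | 0 + (a.0 + (0 + 0))) | (0 | 0 | 0\{b,c,d}) | -a-> m3
  m2 = 0 | a.(0 | 0 | 0\{b,c,d}) | -a-> m3
  m3 = 0 | (0 | 0 | 0\{b,c,d}) | ∅
Reachable graph of Q (4 states):
  n0 = (a.0 + 0 | 0 + (a.0 + (0 + 0))) | a.((0 | 0 + 0) | 0\{b,c,d}) | -a-> n1, -a-> n2
  n1 = (a.0 + 0 | 0 + (a.0 + (0 + 0))) | ((0 | 0 + 0) | 0\{b,c,d}) | -a-> n3
  n2 = 0 | a.((0 | 0 + 0) | 0\{b,c,d}) | -a-> n3
  n3 = 0 | ((0 | 0 + 0) | 0\{b,c,d}) | ∅
Partition-refinement fixed point:
  B0 = {m0, n0}
  B1 = {m1, m2, n1, n2}
  B2 = {m3, n3}
m0 ∈ B0, n0 ∈ B0 → same block

YES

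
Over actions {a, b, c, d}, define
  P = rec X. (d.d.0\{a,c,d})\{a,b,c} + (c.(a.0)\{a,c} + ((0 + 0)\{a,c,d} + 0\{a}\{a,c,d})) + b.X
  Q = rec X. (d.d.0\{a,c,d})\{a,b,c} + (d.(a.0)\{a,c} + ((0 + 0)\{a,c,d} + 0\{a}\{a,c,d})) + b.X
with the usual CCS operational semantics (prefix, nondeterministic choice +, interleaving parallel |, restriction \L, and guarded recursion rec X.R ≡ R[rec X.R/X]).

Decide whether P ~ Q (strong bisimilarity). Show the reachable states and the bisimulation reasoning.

P's transition system — 4 states:
  s0 = rec X. (d.d.0\{a,c,d})\{a,b,c} + (c.(a.0)\{a,c} + ((0 + 0)\{a,c,d} + 0\{a}\{a,c,d})) + b.X → =b=> s0, =c=> s1, =d=> s2
  s1 = (a.0)\{a,c} → deadlocked
  s2 = (d.0\{a,c,d})\{a,b,c} → =d=> s3
  s3 = 0\{a,c,d}\{a,b,c} → deadlocked
Q's transition system — 4 states:
  t0 = rec X. (d.d.0\{a,c,d})\{a,b,c} + (d.(a.0)\{a,c} + ((0 + 0)\{a,c,d} + 0\{a}\{a,c,d})) + b.X → =b=> t0, =d=> t1, =d=> t2
  t1 = (a.0)\{a,c} → deadlocked
  t2 = (d.0\{a,c,d})\{a,b,c} → =d=> t3
  t3 = 0\{a,c,d}\{a,b,c} → deadlocked
Bisimilarity quotient blocks:
  B0 = {s0}
  B1 = {s1, s3, t1, t3}
  B2 = {s2, t2}
  B3 = {t0}
s0 ∈ B0, t0 ∈ B3 → different blocks

NO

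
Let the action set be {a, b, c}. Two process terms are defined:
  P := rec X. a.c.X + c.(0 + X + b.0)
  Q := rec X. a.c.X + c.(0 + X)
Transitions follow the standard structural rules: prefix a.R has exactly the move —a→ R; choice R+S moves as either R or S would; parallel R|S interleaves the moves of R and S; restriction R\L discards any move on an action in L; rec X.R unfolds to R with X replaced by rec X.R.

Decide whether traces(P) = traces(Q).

Reachable graph of P (4 states):
  p0 = rec X. a.c.X + c.(0 + X + b.0) → —a→ p1, —c→ p2
  p1 = c.(rec X. a.c.X + c.(0 + X + b.0)) → —c→ p0
  p2 = 0 + (rec X. a.c.X + c.(0 + X + b.0)) + b.0 → —a→ p1, —b→ p3, —c→ p2
  p3 = 0 → stopped
Reachable graph of Q (3 states):
  q0 = rec X. a.c.X + c.(0 + X) → —a→ q1, —c→ q2
  q1 = c.(rec X. a.c.X + c.(0 + X)) → —c→ q0
  q2 = 0 + (rec X. a.c.X + c.(0 + X)) → —a→ q1, —c→ q2
Run σ = ⟨cb⟩ on P: start {p0}
  step 1 (c): {p2}
  step 2 (b): {p3}
  — P admits the full trace.
Run σ = ⟨cb⟩ on Q: start {q0}
  step 1 (c): {q2}
  step 2 (b): ∅  — Q cannot continue

NO — witness ⟨cb⟩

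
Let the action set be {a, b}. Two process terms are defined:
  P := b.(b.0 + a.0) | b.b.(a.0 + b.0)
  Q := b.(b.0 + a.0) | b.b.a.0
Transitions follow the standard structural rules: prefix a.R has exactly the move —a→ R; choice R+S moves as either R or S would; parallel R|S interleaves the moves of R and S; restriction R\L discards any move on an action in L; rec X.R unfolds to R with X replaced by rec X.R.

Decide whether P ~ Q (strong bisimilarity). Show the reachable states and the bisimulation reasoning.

P ≁ Q

P's transition system — 12 states:
  p0 = b.(b.0 + a.0) | b.b.(a.0 + b.0) ⊢ --b--▸ p1, --b--▸ p2
  p1 = (b.0 + a.0) | b.b.(a.0 + b.0) ⊢ --a--▸ p3, --b--▸ p3, --b--▸ p4
  p2 = b.(b.0 + a.0) | b.(a.0 + b.0) ⊢ --b--▸ p4, --b--▸ p5
  p3 = 0 | b.b.(a.0 + b.0) ⊢ --b--▸ p6
  p4 = (b.0 + a.0) | b.(a.0 + b.0) ⊢ --a--▸ p6, --b--▸ p6, --b--▸ p7
  p5 = b.(b.0 + a.0) | (a.0 + b.0) ⊢ --a--▸ p8, --b--▸ p7, --b--▸ p8
  p6 = 0 | b.(a.0 + b.0) ⊢ --b--▸ p9
  p7 = (b.0 + a.0) | (a.0 + b.0) ⊢ --a--▸ p10, --a--▸ p9, --b--▸ p10, --b--▸ p9
  p8 = b.(b.0 + a.0) | 0 ⊢ --b--▸ p10
  p9 = 0 | (a.0 + b.0) ⊢ --a--▸ p11, --b--▸ p11
  p10 = (b.0 + a.0) | 0 ⊢ --a--▸ p11, --b--▸ p11
  p11 = 0 | 0 ⊢ ·
Q's transition system — 12 states:
  q0 = b.(b.0 + a.0) | b.b.a.0 ⊢ --b--▸ q1, --b--▸ q2
  q1 = (b.0 + a.0) | b.b.a.0 ⊢ --a--▸ q3, --b--▸ q3, --b--▸ q4
  q2 = b.(b.0 + a.0) | b.a.0 ⊢ --b--▸ q4, --b--▸ q5
  q3 = 0 | b.b.a.0 ⊢ --b--▸ q6
  q4 = (b.0 + a.0) | b.a.0 ⊢ --a--▸ q6, --b--▸ q6, --b--▸ q7
  q5 = b.(b.0 + a.0) | a.0 ⊢ --a--▸ q8, --b--▸ q7
  q6 = 0 | b.a.0 ⊢ --b--▸ q9
  q7 = (b.0 + a.0) | a.0 ⊢ --a--▸ q10, --a--▸ q9, --b--▸ q9
  q8 = b.(b.0 + a.0) | 0 ⊢ --b--▸ q10
  q9 = 0 | a.0 ⊢ --a--▸ q11
  q10 = (b.0 + a.0) | 0 ⊢ --a--▸ q11, --b--▸ q11
  q11 = 0 | 0 ⊢ ·
Coarsest stable partition (strong bisimilarity classes):
  B0 = {p0}
  B1 = {p1}
  B2 = {p3}
  B3 = {p6, p8, q8}
  B4 = {p10, p9, q10}
  B5 = {p11, q11}
  B6 = {p4, p5}
  B7 = {p7}
  B8 = {p2}
  B9 = {q0}
  B10 = {q2}
  B11 = {q4}
  B12 = {q6}
  B13 = {q9}
  B14 = {q7}
  B15 = {q5}
  B16 = {q1}
  B17 = {q3}
p0 ∈ B0, q0 ∈ B9 → different blocks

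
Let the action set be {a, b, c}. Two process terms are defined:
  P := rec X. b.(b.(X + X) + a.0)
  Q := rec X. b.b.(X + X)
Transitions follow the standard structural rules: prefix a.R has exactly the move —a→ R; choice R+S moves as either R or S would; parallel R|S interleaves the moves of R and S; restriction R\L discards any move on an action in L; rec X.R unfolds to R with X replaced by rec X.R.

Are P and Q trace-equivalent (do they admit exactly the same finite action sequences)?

traces(P) ≠ traces(Q) — witness ⟨ba⟩

P's transition system — 4 states:
  p0 = rec X. b.(b.(X + X) + a.0) | -b-> p1
  p1 = b.((rec X. b.(b.(X + X) + a.0)) + (rec X. b.(b.(X + X) + a.0))) + a.0 | -a-> p2, -b-> p3
  p2 = 0 | deadlocked
  p3 = (rec X. b.(b.(X + X) + a.0)) + (rec X. b.(b.(X + X) + a.0)) | -b-> p1
Q's transition system — 3 states:
  q0 = rec X. b.b.(X + X) | -b-> q1
  q1 = b.((rec X. b.b.(X + X)) + (rec X. b.b.(X + X))) | -b-> q2
  q2 = (rec X. b.b.(X + X)) + (rec X. b.b.(X + X)) | -b-> q1
Run σ = ⟨ba⟩ on P: start {p0}
  step 1 (b): {p1}
  step 2 (a): {p2}
  ✓ P
Run σ = ⟨ba⟩ on Q: start {q0}
  step 1 (b): {q1}
  step 2 (a): ∅ (Q stuck)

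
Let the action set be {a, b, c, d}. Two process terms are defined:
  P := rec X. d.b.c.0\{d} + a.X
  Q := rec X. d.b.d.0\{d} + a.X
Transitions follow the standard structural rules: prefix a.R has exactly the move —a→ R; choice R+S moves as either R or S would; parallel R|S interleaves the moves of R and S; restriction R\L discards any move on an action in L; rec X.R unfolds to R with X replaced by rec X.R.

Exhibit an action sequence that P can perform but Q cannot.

LTS(P): 4 reachable states
  m0 = rec X. d.b.c.0\{d} + a.X → =a=> m0, =d=> m1
  m1 = b.c.0\{d} → =b=> m2
  m2 = c.0\{d} → =c=> m3
  m3 = 0\{d} → stopped
LTS(Q): 4 reachable states
  n0 = rec X. d.b.d.0\{d} + a.X → =a=> n0, =d=> n1
  n1 = b.d.0\{d} → =b=> n2
  n2 = d.0\{d} → =d=> n3
  n3 = 0\{d} → stopped
Trace ⟨dbc⟩ through P, begin at {m0}:
  step 1 (d): {m1}
  step 2 (b): {m2}
  step 3 (c): {m3}
  P completes σ.
Trace ⟨dbc⟩ through Q, begin at {n0}:
  step 1 (d): {n1}
  step 2 (b): {n2}
  step 3 (c): no successor for Q

dbc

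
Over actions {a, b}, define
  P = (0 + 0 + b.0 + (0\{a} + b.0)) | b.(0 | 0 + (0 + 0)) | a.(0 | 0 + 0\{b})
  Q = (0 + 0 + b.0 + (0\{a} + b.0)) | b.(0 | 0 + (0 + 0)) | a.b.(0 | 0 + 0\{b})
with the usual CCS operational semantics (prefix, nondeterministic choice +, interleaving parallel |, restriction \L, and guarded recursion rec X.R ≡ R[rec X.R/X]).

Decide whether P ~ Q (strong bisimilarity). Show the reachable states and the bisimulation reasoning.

LTS(P): 8 reachable states
  p0 = (0 + 0 + b.0 + (0\{a} + b.0)) | b.(0 | 0 + (0 + 0)) | a.(0 | 0 + 0\{b}) ⊢ -a-> p1, -b-> p2, -b-> p3
  p1 = (0 + 0 + b.0 + (0\{a} + b.0)) | b.(0 | 0 + (0 + 0)) | (0 | 0 + 0\{b}) ⊢ -b-> p4, -b-> p5
  p2 = (0 + 0 + b.0 + (0\{a} + b.0)) | (0 | 0 + (0 + 0)) | a.(0 | 0 + 0\{b}) ⊢ -a-> p4, -b-> p6
  p3 = 0 | b.(0 | 0 + (0 + 0)) | a.(0 | 0 + 0\{b}) ⊢ -a-> p5, -b-> p6
  p4 = (0 + 0 + b.0 + (0\{a} + b.0)) | (0 | 0 + (0 + 0)) | (0 | 0 + 0\{b}) ⊢ -b-> p7
  p5 = 0 | b.(0 | 0 + (0 + 0)) | (0 | 0 + 0\{b}) ⊢ -b-> p7
  p6 = 0 | (0 | 0 + (0 + 0)) | a.(0 | 0 + 0\{b}) ⊢ -a-> p7
  p7 = 0 | (0 | 0 + (0 + 0)) | (0 | 0 + 0\{b}) ⊢ deadlocked
LTS(Q): 12 reachable states
  q0 = (0 + 0 + b.0 + (0\{a} + b.0)) | b.(0 | 0 + (0 + 0)) | a.b.(0 | 0 + 0\{b}) ⊢ -a-> q1, -b-> q2, -b-> q3
  q1 = (0 + 0 + b.0 + (0\{a} + b.0)) | b.(0 | 0 + (0 + 0)) | b.(0 | 0 + 0\{b}) ⊢ -b-> q4, -b-> q5, -b-> q6
  q2 = (0 + 0 + b.0 + (0\{a} + b.0)) | (0 | 0 + (0 + 0)) | a.b.(0 | 0 + 0\{b}) ⊢ -a-> q4, -b-> q7
  q3 = 0 | b.(0 | 0 + (0 + 0)) | a.b.(0 | 0 + 0\{b}) ⊢ -a-> q6, -b-> q7
  q4 = (0 + 0 + b.0 + (0\{a} + b.0)) | (0 | 0 + (0 + 0)) | b.(0 | 0 + 0\{b}) ⊢ -b-> q8, -b-> q9
  q5 = (0 + 0 + b.0 + (0\{a} + b.0)) | b.(0 | 0 + (0 + 0)) | (0 | 0 + 0\{b}) ⊢ -b-> q10, -b-> q8
  q6 = 0 | b.(0 | 0 + (0 + 0)) | b.(0 | 0 + 0\{b}) ⊢ -b-> q10, -b-> q9
  q7 = 0 | (0 | 0 + (0 + 0)) | a.b.(0 | 0 + 0\{b}) ⊢ -a-> q9
  q8 = (0 + 0 + b.0 + (0\{a} + b.0)) | (0 | 0 + (0 + 0)) | (0 | 0 + 0\{b}) ⊢ -b-> q11
  q9 = 0 | (0 | 0 + (0 + 0)) | b.(0 | 0 + 0\{b}) ⊢ -b-> q11
  q10 = 0 | b.(0 | 0 + (0 + 0)) | (0 | 0 + 0\{b}) ⊢ -b-> q11
  q11 = 0 | (0 | 0 + (0 + 0)) | (0 | 0 + 0\{b}) ⊢ deadlocked
Coarsest stable partition (strong bisimilarity classes):
  B0 = {p0}
  B1 = {p1, q4, q5, q6}
  B2 = {p4, p5, q10, q8, q9}
  B3 = {p7, q11}
  B4 = {p2, p3}
  B5 = {p6}
  B6 = {q0}
  B7 = {q1}
  B8 = {q2, q3}
  B9 = {q7}
p0 ∈ B0, q0 ∈ B6 → different blocks

NO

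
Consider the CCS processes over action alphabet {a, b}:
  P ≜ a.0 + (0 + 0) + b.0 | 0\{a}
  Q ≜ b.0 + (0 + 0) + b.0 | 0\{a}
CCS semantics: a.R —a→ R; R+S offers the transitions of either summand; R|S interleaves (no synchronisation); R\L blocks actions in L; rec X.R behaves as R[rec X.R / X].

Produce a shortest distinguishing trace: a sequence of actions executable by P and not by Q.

P's transition system — 3 states:
  u0 = a.0 + (0 + 0) + b.0 | 0\{a} | -a-> u1, -b-> u2
  u1 = 0 | deadlocked
  u2 = 0 | 0\{a} | deadlocked
Q's transition system — 3 states:
  v0 = b.0 + (0 + 0) + b.0 | 0\{a} | -b-> v1, -b-> v2
  v1 = 0 | deadlocked
  v2 = 0 | 0\{a} | deadlocked
Trace ⟨a⟩ through P, begin at {u0}:
  [1] a ⇒ {u1}
  — P admits the full trace.
Trace ⟨a⟩ through Q, begin at {v0}:
  [1] a ⇒ no successor for Q

a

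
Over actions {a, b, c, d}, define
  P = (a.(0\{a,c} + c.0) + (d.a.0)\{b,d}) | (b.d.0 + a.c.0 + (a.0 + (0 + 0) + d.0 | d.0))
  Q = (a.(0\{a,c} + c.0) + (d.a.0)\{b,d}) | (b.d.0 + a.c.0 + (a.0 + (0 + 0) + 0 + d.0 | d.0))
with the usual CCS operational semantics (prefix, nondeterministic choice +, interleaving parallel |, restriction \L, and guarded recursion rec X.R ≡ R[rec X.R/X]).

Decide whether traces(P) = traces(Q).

LTS(P): 21 reachable states
  s0 = (a.(0\{a,c} + c.0) + (d.a.0)\{b,d}) | (b.d.0 + a.c.0 + (a.0 + (0 + 0) + d.0 | d.0)) has moves =a=> s1, =a=> s2, =a=> s3, =b=> s4, =d=> s5, =d=> s6
  s1 = (0\{a,c} + c.0) | (b.d.0 + a.c.0 + (a.0 + (0 + 0) + d.0 | d.0)) has moves =a=> s7, =a=> s8, =b=> s9, =c=> s10, =d=> s11, =d=> s12
  s2 = (a.(0\{a,c} + c.0) + (d.a.0)\{b,d}) | 0 has moves =a=> s7
  s3 = (a.(0\{a,c} + c.0) + (d.a.0)\{b,d}) | c.0 has moves =a=> s8, =c=> s2
  s4 = (a.(0\{a,c} + c.0) + (d.a.0)\{b,d}) | d.0 has moves =a=> s9, =d=> s2
  s5 = (a.(0\{a,c} + c.0) + (d.a.0)\{b,d}) | (0 | d.0) has moves =a=> s11, =d=> s13
  s6 = (a.(0\{a,c} + c.0) + (d.a.0)\{b,d}) | (d.0 | 0) has moves =a=> s12, =d=> s13
  s7 = (0\{a,c} + c.0) | 0 has moves =c=> s14
  s8 = (0\{a,c} + c.0) | c.0 has moves =c=> s15, =c=> s7
  s9 = (0\{a,c} + c.0) | d.0 has moves =c=> s16, =d=> s7
  s10 = 0 | (b.d.0 + a.c.0 + (a.0 + (0 + 0) + d.0 | d.0)) has moves =a=> s14, =a=> s15, =b=> s16, =d=> s17, =d=> s18
  s11 = (0\{a,c} + c.0) | (0 | d.0) has moves =c=> s17, =d=> s19
  s12 = (0\{a,c} + c.0) | (d.0 | 0) has moves =c=> s18, =d=> s19
  s13 = (a.(0\{a,c} + c.0) + (d.a.0)\{b,d}) | (0 | 0) has moves =a=> s19
  s14 = 0 | 0 has moves stopped
  s15 = 0 | c.0 has moves =c=> s14
  s16 = 0 | d.0 has moves =d=> s14
  s17 = 0 | (0 | d.0) has moves =d=> s20
  s18 = 0 | (d.0 | 0) has moves =d=> s20
  s19 = (0\{a,c} + c.0) | (0 | 0) has moves =c=> s20
  s20 = 0 | (0 | 0) has moves stopped
LTS(Q): 21 reachable states
  t0 = (a.(0\{a,c} + c.0) + (d.a.0)\{b,d}) | (b.d.0 + a.c.0 + (a.0 + (0 + 0) + 0 + d.0 | d.0)) has moves =a=> t1, =a=> t2, =a=> t3, =b=> t4, =d=> t5, =d=> t6
  t1 = (0\{a,c} + c.0) | (b.d.0 + a.c.0 + (a.0 + (0 + 0) + 0 + d.0 | d.0)) has moves =a=> t7, =a=> t8, =b=> t9, =c=> t10, =d=> t11, =d=> t12
  t2 = (a.(0\{a,c} + c.0) + (d.a.0)\{b,d}) | 0 has moves =a=> t7
  t3 = (a.(0\{a,c} + c.0) + (d.a.0)\{b,d}) | c.0 has moves =a=> t8, =c=> t2
  t4 = (a.(0\{a,c} + c.0) + (d.a.0)\{b,d}) | d.0 has moves =a=> t9, =d=> t2
  t5 = (a.(0\{a,c} + c.0) + (d.a.0)\{b,d}) | (0 | d.0) has moves =a=> t11, =d=> t13
  t6 = (a.(0\{a,c} + c.0) + (d.a.0)\{b,d}) | (d.0 | 0) has moves =a=> t12, =d=> t13
  t7 = (0\{a,c} + c.0) | 0 has moves =c=> t14
  t8 = (0\{a,c} + c.0) | c.0 has moves =c=> t15, =c=> t7
  t9 = (0\{a,c} + c.0) | d.0 has moves =c=> t16, =d=> t7
  t10 = 0 | (b.d.0 + a.c.0 + (a.0 + (0 + 0) + 0 + d.0 | d.0)) has moves =a=> t14, =a=> t15, =b=> t16, =d=> t17, =d=> t18
  t11 = (0\{a,c} + c.0) | (0 | d.0) has moves =c=> t17, =d=> t19
  t12 = (0\{a,c} + c.0) | (d.0 | 0) has moves =c=> t18, =d=> t19
  t13 = (a.(0\{a,c} + c.0) + (d.a.0)\{b,d}) | (0 | 0) has moves =a=> t19
  t14 = 0 | 0 has moves stopped
  t15 = 0 | c.0 has moves =c=> t14
  t16 = 0 | d.0 has moves =d=> t14
  t17 = 0 | (0 | d.0) has moves =d=> t20
  t18 = 0 | (d.0 | 0) has moves =d=> t20
  t19 = (0\{a,c} + c.0) | (0 | 0) has moves =c=> t20
  t20 = 0 | (0 | 0) has moves stopped
Partition-refinement fixed point:
  B0 = {s0, t0}
  B1 = {s3, t3}
  B2 = {s8, t8}
  B3 = {s15, s19, s7, t15, t19, t7}
  B4 = {s14, s20, t14, t20}
  B5 = {s13, s2, t13, t2}
  B6 = {s1, t1}
  B7 = {s11, s12, s9, t11, t12, t9}
  B8 = {s16, s17, s18, t16, t17, t18}
  B9 = {s10, t10}
  B10 = {s4, s5, s6, t4, t5, t6}
s0 ∈ B0, t0 ∈ B0 → same block
Bisimilar ⇒ trace-equivalent.

YES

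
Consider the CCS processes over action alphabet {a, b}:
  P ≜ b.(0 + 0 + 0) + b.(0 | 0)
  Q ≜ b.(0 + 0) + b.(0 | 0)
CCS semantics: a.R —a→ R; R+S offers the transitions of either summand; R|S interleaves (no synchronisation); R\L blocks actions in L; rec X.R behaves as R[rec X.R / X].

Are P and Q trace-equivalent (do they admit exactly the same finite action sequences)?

P's transition system — 3 states:
  u0 = b.(0 + 0 + 0) + b.(0 | 0) → =b=> u1, =b=> u2
  u1 = 0 + 0 + 0 → ·
  u2 = 0 | 0 → ·
Q's transition system — 3 states:
  v0 = b.(0 + 0) + b.(0 | 0) → =b=> v1, =b=> v2
  v1 = 0 + 0 → ·
  v2 = 0 | 0 → ·
Partition-refinement fixed point:
  B0 = {u0, v0}
  B1 = {u1, u2, v1, v2}
u0 ∈ B0, v0 ∈ B0 → same block
Bisimilar ⇒ trace-equivalent.

YES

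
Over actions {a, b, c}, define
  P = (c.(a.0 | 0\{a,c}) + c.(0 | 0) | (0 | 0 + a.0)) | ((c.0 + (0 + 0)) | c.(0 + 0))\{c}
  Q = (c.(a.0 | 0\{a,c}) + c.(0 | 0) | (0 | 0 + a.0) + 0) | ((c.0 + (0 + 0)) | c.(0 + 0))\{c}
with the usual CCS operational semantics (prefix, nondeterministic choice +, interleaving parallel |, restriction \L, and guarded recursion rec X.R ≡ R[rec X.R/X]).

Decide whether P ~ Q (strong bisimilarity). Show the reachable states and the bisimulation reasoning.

LTS(P): 6 reachable states
  u0 = (c.(a.0 | 0\{a,c}) + c.(0 | 0) | (0 | 0 + a.0)) | ((c.0 + (0 + 0)) | c.(0 + 0))\{c} :: --a--▸ u1, --c--▸ u2, --c--▸ u3
  u1 = c.(0 | 0) | 0 | ((c.0 + (0 + 0)) | c.(0 + 0))\{c} :: --c--▸ u4
  u2 = 0 | 0 | (0 | 0 + a.0) | ((c.0 + (0 + 0)) | c.(0 + 0))\{c} :: --a--▸ u4
  u3 = a.0 | 0\{a,c} | ((c.0 + (0 + 0)) | c.(0 + 0))\{c} :: --a--▸ u5
  u4 = 0 | 0 | 0 | ((c.0 + (0 + 0)) | c.(0 + 0))\{c} :: ·
  u5 = 0 | 0\{a,c} | ((c.0 + (0 + 0)) | c.(0 + 0))\{c} :: ·
LTS(Q): 6 reachable states
  v0 = (c.(a.0 | 0\{a,c}) + c.(0 | 0) | (0 | 0 + a.0) + 0) | ((c.0 + (0 + 0)) | c.(0 + 0))\{c} :: --a--▸ v1, --c--▸ v2, --c--▸ v3
  v1 = c.(0 | 0) | 0 | ((c.0 + (0 + 0)) | c.(0 + 0))\{c} :: --c--▸ v4
  v2 = 0 | 0 | (0 | 0 + a.0) | ((c.0 + (0 + 0)) | c.(0 + 0))\{c} :: --a--▸ v4
  v3 = a.0 | 0\{a,c} | ((c.0 + (0 + 0)) | c.(0 + 0))\{c} :: --a--▸ v5
  v4 = 0 | 0 | 0 | ((c.0 + (0 + 0)) | c.(0 + 0))\{c} :: ·
  v5 = 0 | 0\{a,c} | ((c.0 + (0 + 0)) | c.(0 + 0))\{c} :: ·
Bisimilarity quotient blocks:
  B0 = {u0, v0}
  B1 = {u2, u3, v2, v3}
  B2 = {u4, u5, v4, v5}
  B3 = {u1, v1}
u0 ∈ B0, v0 ∈ B0 → same block

bisimilar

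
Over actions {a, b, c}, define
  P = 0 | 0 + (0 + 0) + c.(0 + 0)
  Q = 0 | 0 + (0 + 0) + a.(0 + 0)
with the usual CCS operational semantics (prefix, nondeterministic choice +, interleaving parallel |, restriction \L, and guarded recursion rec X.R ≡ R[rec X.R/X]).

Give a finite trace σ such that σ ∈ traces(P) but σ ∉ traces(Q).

LTS(P): 2 reachable states
  u0 = 0 | 0 + (0 + 0) + c.(0 + 0) :: ··c··> u1
  u1 = 0 + 0 :: stopped
LTS(Q): 2 reachable states
  v0 = 0 | 0 + (0 + 0) + a.(0 + 0) :: ··a··> v1
  v1 = 0 + 0 :: stopped
Run σ = ⟨c⟩ on P: start {u0}
  step 1 (c): {u1}
  — P admits the full trace.
Run σ = ⟨c⟩ on Q: start {v0}
  step 1 (c): ∅  — Q cannot continue

c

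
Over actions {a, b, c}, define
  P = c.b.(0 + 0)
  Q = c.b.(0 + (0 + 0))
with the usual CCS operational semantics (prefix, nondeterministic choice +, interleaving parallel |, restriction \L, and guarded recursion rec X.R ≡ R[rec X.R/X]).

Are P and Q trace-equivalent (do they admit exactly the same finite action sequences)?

LTS(P): 3 reachable states
  s0 = c.b.(0 + 0) has moves --c--▸ s1
  s1 = b.(0 + 0) has moves --b--▸ s2
  s2 = 0 + 0 has moves ·
LTS(Q): 3 reachable states
  t0 = c.b.(0 + (0 + 0)) has moves --c--▸ t1
  t1 = b.(0 + (0 + 0)) has moves --b--▸ t2
  t2 = 0 + (0 + 0) has moves ·
Bisimilarity quotient blocks:
  B0 = {s0, t0}
  B1 = {s1, t1}
  B2 = {s2, t2}
s0 ∈ B0, t0 ∈ B0 → same block
Bisimilar ⇒ trace-equivalent.

traces(P) = traces(Q)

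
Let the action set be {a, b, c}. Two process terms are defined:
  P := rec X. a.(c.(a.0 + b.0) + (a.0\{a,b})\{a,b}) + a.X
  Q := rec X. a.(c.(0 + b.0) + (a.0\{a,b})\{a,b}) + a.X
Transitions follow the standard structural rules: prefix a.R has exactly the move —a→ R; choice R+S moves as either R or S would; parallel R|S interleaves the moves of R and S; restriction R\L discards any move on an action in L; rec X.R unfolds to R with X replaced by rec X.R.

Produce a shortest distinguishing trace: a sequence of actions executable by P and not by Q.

aca

P's transition system — 4 states:
  m0 = rec X. a.(c.(a.0 + b.0) + (a.0\{a,b})\{a,b}) + a.X | —a→ m0, —a→ m1
  m1 = c.(a.0 + b.0) + (a.0\{a,b})\{a,b} | —c→ m2
  m2 = a.0 + b.0 | —a→ m3, —b→ m3
  m3 = 0 | ·
Q's transition system — 4 states:
  n0 = rec X. a.(c.(0 + b.0) + (a.0\{a,b})\{a,b}) + a.X | —a→ n0, —a→ n1
  n1 = c.(0 + b.0) + (a.0\{a,b})\{a,b} | —c→ n2
  n2 = 0 + b.0 | —b→ n3
  n3 = 0 | ·
Executing aca from P (initial set {m0}):
  after a @ step 1: {m0, m1}
  after c @ step 2: {m2}
  after a @ step 3: {m3}
  — P admits the full trace.
Executing aca from Q (initial set {n0}):
  after a @ step 1: {n0, n1}
  after c @ step 2: {n2}
  after a @ step 3: no successor for Q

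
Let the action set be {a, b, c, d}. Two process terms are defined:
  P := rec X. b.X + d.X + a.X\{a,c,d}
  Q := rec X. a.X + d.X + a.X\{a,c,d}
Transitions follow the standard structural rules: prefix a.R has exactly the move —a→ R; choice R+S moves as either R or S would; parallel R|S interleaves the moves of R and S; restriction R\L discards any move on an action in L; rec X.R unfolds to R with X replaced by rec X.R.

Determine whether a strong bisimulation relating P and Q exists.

LTS(P): 2 reachable states
  s0 = rec X. b.X + d.X + a.X\{a,c,d} → —a→ s1, —b→ s0, —d→ s0
  s1 = (rec X. b.X + d.X + a.X\{a,c,d})\{a,c,d} → —b→ s1
LTS(Q): 2 reachable states
  t0 = rec X. a.X + d.X + a.X\{a,c,d} → —a→ t0, —a→ t1, —d→ t0
  t1 = (rec X. a.X + d.X + a.X\{a,c,d})\{a,c,d} → (no moves)
Bisimilarity quotient blocks:
  B0 = {s0}
  B1 = {s1}
  B2 = {t0}
  B3 = {t1}
s0 ∈ B0, t0 ∈ B2 → different blocks

P ≁ Q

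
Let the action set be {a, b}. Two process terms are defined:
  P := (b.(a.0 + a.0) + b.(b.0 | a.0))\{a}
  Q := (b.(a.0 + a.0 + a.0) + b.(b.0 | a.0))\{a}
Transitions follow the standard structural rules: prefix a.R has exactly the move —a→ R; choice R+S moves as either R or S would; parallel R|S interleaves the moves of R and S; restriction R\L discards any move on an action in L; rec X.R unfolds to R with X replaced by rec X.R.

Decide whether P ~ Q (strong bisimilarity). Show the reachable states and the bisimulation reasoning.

LTS(P): 4 reachable states
  m0 = (b.(a.0 + a.0) + b.(b.0 | a.0))\{a} | -b-> m1, -b-> m2
  m1 = (a.0 + a.0)\{a} | deadlocked
  m2 = (b.0 | a.0)\{a} | -b-> m3
  m3 = (0 | a.0)\{a} | deadlocked
LTS(Q): 4 reachable states
  n0 = (b.(a.0 + a.0 + a.0) + b.(b.0 | a.0))\{a} | -b-> n1, -b-> n2
  n1 = (a.0 + a.0 + a.0)\{a} | deadlocked
  n2 = (b.0 | a.0)\{a} | -b-> n3
  n3 = (0 | a.0)\{a} | deadlocked
Partition-refinement fixed point:
  B0 = {m0, n0}
  B1 = {m1, m3, n1, n3}
  B2 = {m2, n2}
m0 ∈ B0, n0 ∈ B0 → same block

P ~ Q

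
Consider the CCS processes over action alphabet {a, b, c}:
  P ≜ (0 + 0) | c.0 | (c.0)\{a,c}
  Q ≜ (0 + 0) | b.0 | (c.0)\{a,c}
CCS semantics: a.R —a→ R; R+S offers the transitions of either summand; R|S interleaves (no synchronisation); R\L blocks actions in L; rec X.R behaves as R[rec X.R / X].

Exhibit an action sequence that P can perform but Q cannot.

Reachable graph of P (2 states):
  s0 = (0 + 0) | c.0 | (c.0)\{a,c} has moves ··c··> s1
  s1 = (0 + 0) | 0 | (c.0)\{a,c} has moves (no moves)
Reachable graph of Q (2 states):
  t0 = (0 + 0) | b.0 | (c.0)\{a,c} has moves ··b··> t1
  t1 = (0 + 0) | 0 | (c.0)\{a,c} has moves (no moves)
Run σ = ⟨c⟩ on P: start {s0}
  [1] c ⇒ {s1}
  ✓ P
Run σ = ⟨c⟩ on Q: start {t0}
  [1] c ⇒ ∅ (Q stuck)

c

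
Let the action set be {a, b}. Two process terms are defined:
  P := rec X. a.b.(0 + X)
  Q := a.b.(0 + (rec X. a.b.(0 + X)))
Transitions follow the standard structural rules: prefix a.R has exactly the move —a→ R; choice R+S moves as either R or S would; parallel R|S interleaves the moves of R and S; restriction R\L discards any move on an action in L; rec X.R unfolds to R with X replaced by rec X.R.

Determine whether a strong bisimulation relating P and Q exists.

LTS(P): 3 reachable states
  p0 = rec X. a.b.(0 + X) has moves ··a··> p1
  p1 = b.(0 + (rec X. a.b.(0 + X))) has moves ··b··> p2
  p2 = 0 + (rec X. a.b.(0 + X)) has moves ··a··> p1
LTS(Q): 3 reachable states
  q0 = a.b.(0 + (rec X. a.b.(0 + X))) has moves ··a··> q1
  q1 = b.(0 + (rec X. a.b.(0 + X))) has moves ··b··> q2
  q2 = 0 + (rec X. a.b.(0 + X)) has moves ··a··> q1
Coarsest stable partition (strong bisimilarity classes):
  B0 = {p0, p2, q0, q2}
  B1 = {p1, q1}
p0 ∈ B0, q0 ∈ B0 → same block

P ~ Q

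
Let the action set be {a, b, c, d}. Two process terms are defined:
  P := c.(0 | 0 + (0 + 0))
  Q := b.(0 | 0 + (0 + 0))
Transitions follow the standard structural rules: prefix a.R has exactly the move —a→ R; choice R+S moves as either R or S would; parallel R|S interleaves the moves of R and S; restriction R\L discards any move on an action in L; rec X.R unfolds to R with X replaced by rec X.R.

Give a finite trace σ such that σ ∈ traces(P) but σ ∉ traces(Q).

c

LTS(P): 2 reachable states
  u0 = c.(0 | 0 + (0 + 0)) :: ··c··> u1
  u1 = 0 | 0 + (0 + 0) :: deadlocked
LTS(Q): 2 reachable states
  v0 = b.(0 | 0 + (0 + 0)) :: ··b··> v1
  v1 = 0 | 0 + (0 + 0) :: deadlocked
Executing c from P (initial set {u0}):
  [1] c ⇒ {u1}
  ✓ P
Executing c from Q (initial set {v0}):
  [1] c ⇒ ∅  — Q cannot continue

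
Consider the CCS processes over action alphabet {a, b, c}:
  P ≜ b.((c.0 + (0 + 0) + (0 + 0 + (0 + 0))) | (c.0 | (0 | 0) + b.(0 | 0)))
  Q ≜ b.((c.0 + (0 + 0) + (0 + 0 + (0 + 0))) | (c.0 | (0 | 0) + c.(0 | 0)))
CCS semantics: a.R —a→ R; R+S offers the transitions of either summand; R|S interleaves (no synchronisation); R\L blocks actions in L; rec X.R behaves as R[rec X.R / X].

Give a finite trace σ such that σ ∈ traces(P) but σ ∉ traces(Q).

Reachable graph of P (7 states):
  p0 = b.((c.0 + (0 + 0) + (0 + 0 + (0 + 0))) | (c.0 | (0 | 0) + b.(0 | 0))) has moves ··b··> p1
  p1 = (c.0 + (0 + 0) + (0 + 0 + (0 + 0))) | (c.0 | (0 | 0) + b.(0 | 0)) has moves ··b··> p2, ··c··> p3, ··c··> p4
  p2 = (c.0 + (0 + 0) + (0 + 0 + (0 + 0))) | (0 | 0) has moves ··c··> p5
  p3 = (c.0 + (0 + 0) + (0 + 0 + (0 + 0))) | (0 | (0 | 0)) has moves ··c··> p6
  p4 = 0 | (c.0 | (0 | 0) + b.(0 | 0)) has moves ··b··> p5, ··c··> p6
  p5 = 0 | (0 | 0) has moves ∅
  p6 = 0 | (0 | (0 | 0)) has moves ∅
Reachable graph of Q (7 states):
  q0 = b.((c.0 + (0 + 0) + (0 + 0 + (0 + 0))) | (c.0 | (0 | 0) + c.(0 | 0))) has moves ··b··> q1
  q1 = (c.0 + (0 + 0) + (0 + 0 + (0 + 0))) | (c.0 | (0 | 0) + c.(0 | 0)) has moves ··c··> q2, ··c··> q3, ··c··> q4
  q2 = (c.0 + (0 + 0) + (0 + 0 + (0 + 0))) | (0 | (0 | 0)) has moves ··c··> q5
  q3 = (c.0 + (0 + 0) + (0 + 0 + (0 + 0))) | (0 | 0) has moves ··c··> q6
  q4 = 0 | (c.0 | (0 | 0) + c.(0 | 0)) has moves ··c··> q5, ··c··> q6
  q5 = 0 | (0 | (0 | 0)) has moves ∅
  q6 = 0 | (0 | 0) has moves ∅
Executing bb from P (initial set {p0}):
  after b @ step 1: {p1}
  after b @ step 2: {p2}
  P completes σ.
Executing bb from Q (initial set {q0}):
  after b @ step 1: {q1}
  after b @ step 2: ∅ (Q stuck)

bb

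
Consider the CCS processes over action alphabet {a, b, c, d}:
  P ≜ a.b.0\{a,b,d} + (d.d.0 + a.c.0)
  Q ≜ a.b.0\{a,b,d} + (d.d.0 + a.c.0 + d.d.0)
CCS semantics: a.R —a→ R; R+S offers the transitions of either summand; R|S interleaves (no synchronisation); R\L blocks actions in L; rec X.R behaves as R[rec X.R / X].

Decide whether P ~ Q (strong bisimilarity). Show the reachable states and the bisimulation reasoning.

P's transition system — 6 states:
  p0 = a.b.0\{a,b,d} + (d.d.0 + a.c.0) ⊢ —a→ p1, —a→ p2, —d→ p3
  p1 = b.0\{a,b,d} ⊢ —b→ p4
  p2 = c.0 ⊢ —c→ p5
  p3 = d.0 ⊢ —d→ p5
  p4 = 0\{a,b,d} ⊢ stopped
  p5 = 0 ⊢ stopped
Q's transition system — 6 states:
  q0 = a.b.0\{a,b,d} + (d.d.0 + a.c.0 + d.d.0) ⊢ —a→ q1, —a→ q2, —d→ q3
  q1 = b.0\{a,b,d} ⊢ —b→ q4
  q2 = c.0 ⊢ —c→ q5
  q3 = d.0 ⊢ —d→ q5
  q4 = 0\{a,b,d} ⊢ stopped
  q5 = 0 ⊢ stopped
Coarsest stable partition (strong bisimilarity classes):
  B0 = {p0, q0}
  B1 = {p3, q3}
  B2 = {p4, p5, q4, q5}
  B3 = {p1, q1}
  B4 = {p2, q2}
p0 ∈ B0, q0 ∈ B0 → same block

P ~ Q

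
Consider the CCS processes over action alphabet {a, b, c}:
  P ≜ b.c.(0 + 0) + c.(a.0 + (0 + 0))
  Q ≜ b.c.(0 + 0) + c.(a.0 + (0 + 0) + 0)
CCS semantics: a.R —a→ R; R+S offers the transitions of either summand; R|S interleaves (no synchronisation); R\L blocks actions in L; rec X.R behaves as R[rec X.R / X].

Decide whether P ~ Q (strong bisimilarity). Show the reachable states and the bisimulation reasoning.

Reachable graph of P (5 states):
  m0 = b.c.(0 + 0) + c.(a.0 + (0 + 0)) :: ··b··> m1, ··c··> m2
  m1 = c.(0 + 0) :: ··c··> m3
  m2 = a.0 + (0 + 0) :: ··a··> m4
  m3 = 0 + 0 :: (no moves)
  m4 = 0 :: (no moves)
Reachable graph of Q (5 states):
  n0 = b.c.(0 + 0) + c.(a.0 + (0 + 0) + 0) :: ··b··> n1, ··c··> n2
  n1 = c.(0 + 0) :: ··c··> n3
  n2 = a.0 + (0 + 0) + 0 :: ··a··> n4
  n3 = 0 + 0 :: (no moves)
  n4 = 0 :: (no moves)
Bisimilarity quotient blocks:
  B0 = {m0, n0}
  B1 = {m2, n2}
  B2 = {m3, m4, n3, n4}
  B3 = {m1, n1}
m0 ∈ B0, n0 ∈ B0 → same block

P ~ Q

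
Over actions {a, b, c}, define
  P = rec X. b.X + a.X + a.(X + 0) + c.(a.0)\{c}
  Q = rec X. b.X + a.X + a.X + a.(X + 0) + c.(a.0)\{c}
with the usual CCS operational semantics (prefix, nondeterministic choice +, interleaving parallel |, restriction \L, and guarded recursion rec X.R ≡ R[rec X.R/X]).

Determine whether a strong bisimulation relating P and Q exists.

bisimilar

P's transition system — 4 states:
  p0 = rec X. b.X + a.X + a.(X + 0) + c.(a.0)\{c} → =a=> p0, =a=> p1, =b=> p0, =c=> p2
  p1 = (rec X. b.X + a.X + a.(X + 0) + c.(a.0)\{c}) + 0 → =a=> p0, =a=> p1, =b=> p0, =c=> p2
  p2 = (a.0)\{c} → =a=> p3
  p3 = 0\{c} → (no moves)
Q's transition system — 4 states:
  q0 = rec X. b.X + a.X + a.X + a.(X + 0) + c.(a.0)\{c} → =a=> q0, =a=> q1, =b=> q0, =c=> q2
  q1 = (rec X. b.X + a.X + a.X + a.(X + 0) + c.(a.0)\{c}) + 0 → =a=> q0, =a=> q1, =b=> q0, =c=> q2
  q2 = (a.0)\{c} → =a=> q3
  q3 = 0\{c} → (no moves)
Partition-refinement fixed point:
  B0 = {p0, p1, q0, q1}
  B1 = {p2, q2}
  B2 = {p3, q3}
p0 ∈ B0, q0 ∈ B0 → same block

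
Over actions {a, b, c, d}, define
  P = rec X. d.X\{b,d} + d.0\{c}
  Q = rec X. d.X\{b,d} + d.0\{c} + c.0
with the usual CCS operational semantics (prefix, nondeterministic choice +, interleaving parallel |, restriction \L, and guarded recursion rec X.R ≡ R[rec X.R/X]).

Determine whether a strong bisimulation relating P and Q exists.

LTS(P): 3 reachable states
  s0 = rec X. d.X\{b,d} + d.0\{c} → -d-> s1, -d-> s2
  s1 = (rec X. d.X\{b,d} + d.0\{c})\{b,d} → ∅
  s2 = 0\{c} → ∅
LTS(Q): 5 reachable states
  t0 = rec X. d.X\{b,d} + d.0\{c} + c.0 → -c-> t1, -d-> t2, -d-> t3
  t1 = 0 → ∅
  t2 = (rec X. d.X\{b,d} + d.0\{c} + c.0)\{b,d} → -c-> t4
  t3 = 0\{c} → ∅
  t4 = 0\{b,d} → ∅
Partition-refinement fixed point:
  B0 = {s0}
  B1 = {s1, s2, t1, t3, t4}
  B2 = {t0}
  B3 = {t2}
s0 ∈ B0, t0 ∈ B2 → different blocks

NO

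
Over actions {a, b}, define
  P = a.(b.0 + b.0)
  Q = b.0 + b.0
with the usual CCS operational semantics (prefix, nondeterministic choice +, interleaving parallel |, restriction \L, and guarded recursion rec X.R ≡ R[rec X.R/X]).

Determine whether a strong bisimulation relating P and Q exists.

NO

Reachable graph of P (3 states):
  s0 = a.(b.0 + b.0) | —a→ s1
  s1 = b.0 + b.0 | —b→ s2
  s2 = 0 | ·
Reachable graph of Q (2 states):
  t0 = b.0 + b.0 | —b→ t1
  t1 = 0 | ·
Bisimilarity quotient blocks:
  B0 = {s0}
  B1 = {s1, t0}
  B2 = {s2, t1}
s0 ∈ B0, t0 ∈ B1 → different blocks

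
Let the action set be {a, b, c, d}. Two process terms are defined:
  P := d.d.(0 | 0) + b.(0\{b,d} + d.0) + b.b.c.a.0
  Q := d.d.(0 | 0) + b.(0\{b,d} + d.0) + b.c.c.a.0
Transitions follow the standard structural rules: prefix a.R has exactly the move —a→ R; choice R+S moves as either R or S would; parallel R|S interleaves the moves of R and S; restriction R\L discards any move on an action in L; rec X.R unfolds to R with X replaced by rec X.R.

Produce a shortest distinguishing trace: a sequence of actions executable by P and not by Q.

LTS(P): 8 reachable states
  s0 = d.d.(0 | 0) + b.(0\{b,d} + d.0) + b.b.c.a.0 ⊢ —b→ s1, —b→ s2, —d→ s3
  s1 = 0\{b,d} + d.0 ⊢ —d→ s4
  s2 = b.c.a.0 ⊢ —b→ s5
  s3 = d.(0 | 0) ⊢ —d→ s6
  s4 = 0 ⊢ deadlocked
  s5 = c.a.0 ⊢ —c→ s7
  s6 = 0 | 0 ⊢ deadlocked
  s7 = a.0 ⊢ —a→ s4
LTS(Q): 8 reachable states
  t0 = d.d.(0 | 0) + b.(0\{b,d} + d.0) + b.c.c.a.0 ⊢ —b→ t1, —b→ t2, —d→ t3
  t1 = 0\{b,d} + d.0 ⊢ —d→ t4
  t2 = c.c.a.0 ⊢ —c→ t5
  t3 = d.(0 | 0) ⊢ —d→ t6
  t4 = 0 ⊢ deadlocked
  t5 = c.a.0 ⊢ —c→ t7
  t6 = 0 | 0 ⊢ deadlocked
  t7 = a.0 ⊢ —a→ t4
Executing bb from P (initial set {s0}):
  [1] b ⇒ {s1, s2}
  [2] b ⇒ {s5}
  — P admits the full trace.
Executing bb from Q (initial set {t0}):
  [1] b ⇒ {t1, t2}
  [2] b ⇒ ∅ (Q stuck)

bb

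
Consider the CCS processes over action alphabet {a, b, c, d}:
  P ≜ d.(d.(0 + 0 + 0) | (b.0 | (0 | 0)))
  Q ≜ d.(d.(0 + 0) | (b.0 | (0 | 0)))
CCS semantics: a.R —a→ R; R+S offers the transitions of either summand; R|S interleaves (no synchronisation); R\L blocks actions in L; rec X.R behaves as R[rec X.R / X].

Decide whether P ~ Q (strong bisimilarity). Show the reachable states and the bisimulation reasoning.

P ~ Q

Reachable graph of P (5 states):
  m0 = d.(d.(0 + 0 + 0) | (b.0 | (0 | 0))) :: -d-> m1
  m1 = d.(0 + 0 + 0) | (b.0 | (0 | 0)) :: -b-> m2, -d-> m3
  m2 = d.(0 + 0 + 0) | (0 | (0 | 0)) :: -d-> m4
  m3 = (0 + 0 + 0) | (b.0 | (0 | 0)) :: -b-> m4
  m4 = (0 + 0 + 0) | (0 | (0 | 0)) :: ·
Reachable graph of Q (5 states):
  n0 = d.(d.(0 + 0) | (b.0 | (0 | 0))) :: -d-> n1
  n1 = d.(0 + 0) | (b.0 | (0 | 0)) :: -b-> n2, -d-> n3
  n2 = d.(0 + 0) | (0 | (0 | 0)) :: -d-> n4
  n3 = (0 + 0) | (b.0 | (0 | 0)) :: -b-> n4
  n4 = (0 + 0) | (0 | (0 | 0)) :: ·
Coarsest stable partition (strong bisimilarity classes):
  B0 = {m0, n0}
  B1 = {m1, n1}
  B2 = {m3, n3}
  B3 = {m4, n4}
  B4 = {m2, n2}
m0 ∈ B0, n0 ∈ B0 → same block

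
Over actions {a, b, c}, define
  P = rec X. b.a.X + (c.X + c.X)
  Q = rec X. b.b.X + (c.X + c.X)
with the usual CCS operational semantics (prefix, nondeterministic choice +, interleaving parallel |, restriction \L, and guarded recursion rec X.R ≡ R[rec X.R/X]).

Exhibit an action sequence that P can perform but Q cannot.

ba

Reachable graph of P (2 states):
  p0 = rec X. b.a.X + (c.X + c.X) :: ··b··> p1, ··c··> p0
  p1 = a.(rec X. b.a.X + (c.X + c.X)) :: ··a··> p0
Reachable graph of Q (2 states):
  q0 = rec X. b.b.X + (c.X + c.X) :: ··b··> q1, ··c··> q0
  q1 = b.(rec X. b.b.X + (c.X + c.X)) :: ··b··> q0
Trace ⟨ba⟩ through P, begin at {p0}:
  [1] b ⇒ {p1}
  [2] a ⇒ {p0}
  ✓ P
Trace ⟨ba⟩ through Q, begin at {q0}:
  [1] b ⇒ {q1}
  [2] a ⇒ no successor for Q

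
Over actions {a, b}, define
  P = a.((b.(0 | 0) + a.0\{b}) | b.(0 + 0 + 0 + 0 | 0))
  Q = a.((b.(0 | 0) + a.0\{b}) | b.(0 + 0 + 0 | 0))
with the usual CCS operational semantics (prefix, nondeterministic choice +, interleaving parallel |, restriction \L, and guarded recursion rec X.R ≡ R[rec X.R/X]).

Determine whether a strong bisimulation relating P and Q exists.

Reachable graph of P (7 states):
  p0 = a.((b.(0 | 0) + a.0\{b}) | b.(0 + 0 + 0 + 0 | 0)) | —a→ p1
  p1 = (b.(0 | 0) + a.0\{b}) | b.(0 + 0 + 0 + 0 | 0) | —a→ p2, —b→ p3, —b→ p4
  p2 = 0\{b} | b.(0 + 0 + 0 + 0 | 0) | —b→ p5
  p3 = (b.(0 | 0) + a.0\{b}) | (0 + 0 + 0 + 0 | 0) | —a→ p5, —b→ p6
  p4 = 0 | 0 | b.(0 + 0 + 0 + 0 | 0) | —b→ p6
  p5 = 0\{b} | (0 + 0 + 0 + 0 | 0) | deadlocked
  p6 = 0 | 0 | (0 + 0 + 0 + 0 | 0) | deadlocked
Reachable graph of Q (7 states):
  q0 = a.((b.(0 | 0) + a.0\{b}) | b.(0 + 0 + 0 | 0)) | —a→ q1
  q1 = (b.(0 | 0) + a.0\{b}) | b.(0 + 0 + 0 | 0) | —a→ q2, —b→ q3, —b→ q4
  q2 = 0\{b} | b.(0 + 0 + 0 | 0) | —b→ q5
  q3 = (b.(0 | 0) + a.0\{b}) | (0 + 0 + 0 | 0) | —a→ q5, —b→ q6
  q4 = 0 | 0 | b.(0 + 0 + 0 | 0) | —b→ q6
  q5 = 0\{b} | (0 + 0 + 0 | 0) | deadlocked
  q6 = 0 | 0 | (0 + 0 + 0 | 0) | deadlocked
Partition-refinement fixed point:
  B0 = {p0, q0}
  B1 = {p1, q1}
  B2 = {p3, q3}
  B3 = {p5, p6, q5, q6}
  B4 = {p2, p4, q2, q4}
p0 ∈ B0, q0 ∈ B0 → same block

bisimilar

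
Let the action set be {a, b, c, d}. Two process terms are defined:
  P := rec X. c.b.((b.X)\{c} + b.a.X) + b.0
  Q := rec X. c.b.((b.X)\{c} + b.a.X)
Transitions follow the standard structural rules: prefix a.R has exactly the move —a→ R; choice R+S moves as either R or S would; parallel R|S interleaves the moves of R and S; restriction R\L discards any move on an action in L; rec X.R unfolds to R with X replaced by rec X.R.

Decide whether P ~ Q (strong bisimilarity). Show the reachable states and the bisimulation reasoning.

NO

P's transition system — 7 states:
  u0 = rec X. c.b.((b.X)\{c} + b.a.X) + b.0 ⊢ —b→ u1, —c→ u2
  u1 = 0 ⊢ (no moves)
  u2 = b.((b.(rec X. c.b.((b.X)\{c} + b.a.X) + b.0))\{c} + b.a.(rec X. c.b.((b.X)\{c} + b.a.X) + b.0)) ⊢ —b→ u3
  u3 = (b.(rec X. c.b.((b.X)\{c} + b.a.X) + b.0))\{c} + b.a.(rec X. c.b.((b.X)\{c} + b.a.X) + b.0) ⊢ —b→ u4, —b→ u5
  u4 = (rec X. c.b.((b.X)\{c} + b.a.X) + b.0)\{c} ⊢ —b→ u6
  u5 = a.(rec X. c.b.((b.X)\{c} + b.a.X) + b.0) ⊢ —a→ u0
  u6 = 0\{c} ⊢ (no moves)
Q's transition system — 5 states:
  v0 = rec X. c.b.((b.X)\{c} + b.a.X) ⊢ —c→ v1
  v1 = b.((b.(rec X. c.b.((b.X)\{c} + b.a.X)))\{c} + b.a.(rec X. c.b.((b.X)\{c} + b.a.X))) ⊢ —b→ v2
  v2 = (b.(rec X. c.b.((b.X)\{c} + b.a.X)))\{c} + b.a.(rec X. c.b.((b.X)\{c} + b.a.X)) ⊢ —b→ v3, —b→ v4
  v3 = (rec X. c.b.((b.X)\{c} + b.a.X))\{c} ⊢ (no moves)
  v4 = a.(rec X. c.b.((b.X)\{c} + b.a.X)) ⊢ —a→ v0
Bisimilarity quotient blocks:
  B0 = {u0}
  B1 = {u2}
  B2 = {u3}
  B3 = {u4}
  B4 = {u1, u6, v3}
  B5 = {u5}
  B6 = {v0}
  B7 = {v1}
  B8 = {v2}
  B9 = {v4}
u0 ∈ B0, v0 ∈ B6 → different blocks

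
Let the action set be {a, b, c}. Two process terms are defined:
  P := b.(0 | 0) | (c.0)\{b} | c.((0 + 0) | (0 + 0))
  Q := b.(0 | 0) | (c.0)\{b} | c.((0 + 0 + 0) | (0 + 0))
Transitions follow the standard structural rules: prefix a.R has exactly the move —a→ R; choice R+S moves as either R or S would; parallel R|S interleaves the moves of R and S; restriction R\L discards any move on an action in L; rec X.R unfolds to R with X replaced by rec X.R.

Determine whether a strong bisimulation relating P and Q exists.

bisimilar

P's transition system — 8 states:
  m0 = b.(0 | 0) | (c.0)\{b} | c.((0 + 0) | (0 + 0)) :: =b=> m1, =c=> m2, =c=> m3
  m1 = 0 | 0 | (c.0)\{b} | c.((0 + 0) | (0 + 0)) :: =c=> m4, =c=> m5
  m2 = b.(0 | 0) | (c.0)\{b} | ((0 + 0) | (0 + 0)) :: =b=> m4, =c=> m6
  m3 = b.(0 | 0) | 0\{b} | c.((0 + 0) | (0 + 0)) :: =b=> m5, =c=> m6
  m4 = 0 | 0 | (c.0)\{b} | ((0 + 0) | (0 + 0)) :: =c=> m7
  m5 = 0 | 0 | 0\{b} | c.((0 + 0) | (0 + 0)) :: =c=> m7
  m6 = b.(0 | 0) | 0\{b} | ((0 + 0) | (0 + 0)) :: =b=> m7
  m7 = 0 | 0 | 0\{b} | ((0 + 0) | (0 + 0)) :: ∅
Q's transition system — 8 states:
  n0 = b.(0 | 0) | (c.0)\{b} | c.((0 + 0 + 0) | (0 + 0)) :: =b=> n1, =c=> n2, =c=> n3
  n1 = 0 | 0 | (c.0)\{b} | c.((0 + 0 + 0) | (0 + 0)) :: =c=> n4, =c=> n5
  n2 = b.(0 | 0) | (c.0)\{b} | ((0 + 0 + 0) | (0 + 0)) :: =b=> n4, =c=> n6
  n3 = b.(0 | 0) | 0\{b} | c.((0 + 0 + 0) | (0 + 0)) :: =b=> n5, =c=> n6
  n4 = 0 | 0 | (c.0)\{b} | ((0 + 0 + 0) | (0 + 0)) :: =c=> n7
  n5 = 0 | 0 | 0\{b} | c.((0 + 0 + 0) | (0 + 0)) :: =c=> n7
  n6 = b.(0 | 0) | 0\{b} | ((0 + 0 + 0) | (0 + 0)) :: =b=> n7
  n7 = 0 | 0 | 0\{b} | ((0 + 0 + 0) | (0 + 0)) :: ∅
Bisimilarity quotient blocks:
  B0 = {m0, n0}
  B1 = {m2, m3, n2, n3}
  B2 = {m4, m5, n4, n5}
  B3 = {m7, n7}
  B4 = {m6, n6}
  B5 = {m1, n1}
m0 ∈ B0, n0 ∈ B0 → same block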